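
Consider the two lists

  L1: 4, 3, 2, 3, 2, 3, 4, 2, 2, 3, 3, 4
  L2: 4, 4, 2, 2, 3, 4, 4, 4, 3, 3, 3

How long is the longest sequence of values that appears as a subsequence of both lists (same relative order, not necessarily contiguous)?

Match 4 at L1[1]=L2[2]; then 2 at L1[3]=L2[3]; then 2 at L1[5]=L2[4]; then 3 at L1[6]=L2[5]; then 4 at L1[7]=L2[8]; then 3 at L1[10]=L2[10]; then 3 at L1[11]=L2[11] — 7 values in the same relative order in both. The LCS DP gives dp[12][11] = 7, so this is optimal.

7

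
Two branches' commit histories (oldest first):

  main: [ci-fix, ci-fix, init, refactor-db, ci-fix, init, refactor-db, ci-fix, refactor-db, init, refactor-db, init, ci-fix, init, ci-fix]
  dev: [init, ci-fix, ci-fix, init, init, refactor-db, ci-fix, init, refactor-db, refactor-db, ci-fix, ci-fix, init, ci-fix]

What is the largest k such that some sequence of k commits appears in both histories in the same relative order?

One common subsequence of length 11: ci-fix [1,2] → ci-fix [2,3] → init [3,5] → refactor-db [4,6] → ci-fix [5,7] → init [6,8] → refactor-db [7,10] → ci-fix [8,11] → ci-fix [13,12] → init [14,13] → ci-fix [15,14]. The LCS DP gives dp[15][14] = 11, so this is optimal.

11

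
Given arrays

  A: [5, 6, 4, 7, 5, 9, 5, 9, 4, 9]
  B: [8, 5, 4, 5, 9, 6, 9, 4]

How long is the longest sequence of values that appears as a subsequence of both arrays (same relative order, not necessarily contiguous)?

Match 5 (A #1, B #2) → 4 (A #3, B #3) → 5 (A #5, B #4) → 9 (A #6, B #5) → 9 (A #8, B #7) → 4 (A #9, B #8) — 6 values in the same relative order in both. dp[10][8] = 6 confirms this is the maximum.

6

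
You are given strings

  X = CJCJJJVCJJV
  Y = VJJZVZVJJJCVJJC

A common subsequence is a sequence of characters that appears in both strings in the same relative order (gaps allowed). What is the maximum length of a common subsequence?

7

One common subsequence of length 7: J [2,3], then J [4,8], then J [5,9], then J [6,10], then V [7,12], then J [9,13], then J [10,14]. Since dp[11][15] = 7, nothing longer is possible.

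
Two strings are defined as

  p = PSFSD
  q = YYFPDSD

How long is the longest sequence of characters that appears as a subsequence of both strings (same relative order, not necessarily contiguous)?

Let dp[i][j] be the LCS length of the first i characters of p and the first j characters of q. dp[i][j] = dp[i-1][j-1]+1 when the i-th and j-th characters match, else max(dp[i-1][j], dp[i][j-1]).
    ·  Y  Y  F  P  D  S  D
 ·  0  0  0  0  0  0  0  0
 P  0  0  0  0  1  1  1  1
 S  0  0  0  0  1  1  2  2
 F  0  0  0  1  1  1  2  2
 S  0  0  0  1  1  1  2  2
 D  0  0  0  1  1  2  2  3
dp[5][7] = 3. One LCS (by backtracking along matches): PSD.

3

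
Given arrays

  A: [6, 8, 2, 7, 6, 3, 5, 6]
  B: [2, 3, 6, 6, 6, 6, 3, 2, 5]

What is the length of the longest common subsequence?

4

Let dp[i][j] be the LCS length of the first i values of A and the first j values of B. dp[i][j] = dp[i-1][j-1]+1 when the i-th and j-th values match, else max(dp[i-1][j], dp[i][j-1]).
    ·  2  3  6  6  6  6  3  2  5
 ·  0  0  0  0  0  0  0  0  0  0
 6  0  0  0  1  1  1  1  1  1  1
 8  0  0  0  1  1  1  1  1  1  1
 2  0  1  1  1  1  1  1  1  2  2
 7  0  1  1  1  1  1  1  1  2  2
 6  0  1  1  2  2  2  2  2  2  2
 3  0  1  2  2  2  2  2  3  3  3
 5  0  1  2  2  2  2  2  3  3  4
 6  0  1  2  3  3  3  3  3  3  4
dp[8][9] = 4. One LCS (by backtracking along matches): 6, 6, 3, 5.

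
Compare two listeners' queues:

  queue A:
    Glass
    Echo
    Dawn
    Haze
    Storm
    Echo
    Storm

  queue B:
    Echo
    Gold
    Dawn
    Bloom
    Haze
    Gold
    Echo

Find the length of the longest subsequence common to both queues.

One common subsequence of length 4: Echo (queue A #2, queue B #1); then Dawn (queue A #3, queue B #3); then Haze (queue A #4, queue B #5); then Echo (queue A #6, queue B #7), and the DP table's final entry dp[7][7] is also 4, so no common subsequence is longer.

4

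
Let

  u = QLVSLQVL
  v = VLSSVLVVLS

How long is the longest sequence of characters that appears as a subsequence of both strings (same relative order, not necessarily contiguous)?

One common subsequence of length 5: L (u #2, v #2) → V (u #3, v #5) → L (u #5, v #6) → V (u #7, v #8) → L (u #8, v #9). The LCS DP gives dp[8][10] = 5, so this is optimal.

5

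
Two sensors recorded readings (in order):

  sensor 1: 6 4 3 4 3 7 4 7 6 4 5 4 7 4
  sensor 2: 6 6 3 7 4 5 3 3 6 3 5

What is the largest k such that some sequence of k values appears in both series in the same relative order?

6

Match 6 at sensor 1[1]=sensor 2[2] → 4 at sensor 1[2]=sensor 2[5] → 3 at sensor 1[3]=sensor 2[7] → 3 at sensor 1[5]=sensor 2[8] → 6 at sensor 1[9]=sensor 2[9] → 5 at sensor 1[11]=sensor 2[11] — 6 values in the same relative order in both. The LCS DP gives dp[14][11] = 6, so this is optimal.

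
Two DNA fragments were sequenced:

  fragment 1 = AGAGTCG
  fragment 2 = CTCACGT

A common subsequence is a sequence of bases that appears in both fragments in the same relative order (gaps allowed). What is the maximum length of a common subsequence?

3

Taking A [1,4], G [4,6], T [5,7] gives a common subsequence of length 3. The LCS DP gives dp[7][7] = 3, so this is optimal.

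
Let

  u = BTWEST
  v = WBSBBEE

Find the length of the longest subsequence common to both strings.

2

Match B (u #1, v #5), then E (u #4, v #7) — 2 characters in the same relative order in both. The LCS DP gives dp[6][7] = 2, so this is optimal.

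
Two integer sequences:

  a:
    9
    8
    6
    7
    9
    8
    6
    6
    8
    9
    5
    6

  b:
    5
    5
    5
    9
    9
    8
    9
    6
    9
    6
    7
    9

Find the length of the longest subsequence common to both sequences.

Let dp[i][j] be the LCS length of the first i values of a and the first j values of b. dp[i][j] = dp[i-1][j-1]+1 when the i-th and j-th values match, else max(dp[i-1][j], dp[i][j-1]).
    ·  5  5  5  9  9  8  9  6  9  6  7  9
 ·  0  0  0  0  0  0  0  0  0  0  0  0  0
 9  0  0  0  0  1  1  1  1  1  1  1  1  1
 8  0  0  0  0  1  1  2  2  2  2  2  2  2
 6  0  0  0  0  1  1  2  2  3  3  3  3  3
 7  0  0  0  0  1  1  2  2  3  3  3  4  4
 9  0  0  0  0  1  2  2  3  3  4  4  4  5
 8  0  0  0  0  1  2  3  3  3  4  4  4  5
 6  0  0  0  0  1  2  3  3  4  4  5  5  5
 6  0  0  0  0  1  2  3  3  4  4  5  5  5
 8  0  0  0  0  1  2  3  3  4  4  5  5  5
 9  0  0  0  0  1  2  3  4  4  5  5  5  6
 5  0  1  1  1  1  2  3  4  4  5  5  5  6
 6  0  1  1  1  1  2  3  4  5  5  6  6  6
dp[12][12] = 6. One LCS (by backtracking along matches): 9, 8, 6, 9, 6, 9.

6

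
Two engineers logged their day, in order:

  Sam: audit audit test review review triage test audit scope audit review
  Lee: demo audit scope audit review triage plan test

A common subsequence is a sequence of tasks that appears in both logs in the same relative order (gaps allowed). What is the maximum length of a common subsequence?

5

One common subsequence of length 5: audit at Sam[1]=Lee[2], audit at Sam[2]=Lee[4], review at Sam[5]=Lee[5], triage at Sam[6]=Lee[6], test at Sam[7]=Lee[8]. The LCS DP gives dp[11][8] = 5, so this is optimal.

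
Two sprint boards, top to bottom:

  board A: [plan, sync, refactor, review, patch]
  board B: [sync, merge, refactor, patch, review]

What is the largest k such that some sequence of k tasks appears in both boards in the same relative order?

One common subsequence of length 3: sync (board A #2, board B #1), refactor (board A #3, board B #3), review (board A #4, board B #5), and the DP table's final entry dp[5][5] is also 3, so no common subsequence is longer.

3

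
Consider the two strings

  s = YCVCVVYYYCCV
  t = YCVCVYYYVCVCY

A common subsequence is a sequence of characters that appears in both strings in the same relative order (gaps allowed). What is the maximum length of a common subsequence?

10

Pick Y at s[1]=t[1], then C at s[2]=t[2], then V at s[3]=t[3], then C at s[4]=t[4], then V at s[6]=t[5], then Y at s[7]=t[6], then Y at s[8]=t[7], then Y at s[9]=t[8], then C at s[10]=t[10], then C at s[11]=t[12]; all 10 characters appear in both, in order. Since dp[12][13] = 10, nothing longer is possible.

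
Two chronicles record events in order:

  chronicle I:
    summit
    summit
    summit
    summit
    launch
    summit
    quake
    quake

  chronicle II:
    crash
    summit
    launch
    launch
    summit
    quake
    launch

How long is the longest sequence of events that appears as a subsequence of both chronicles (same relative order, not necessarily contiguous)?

4

Pick summit at chronicle I[1]=chronicle II[2]; then launch at chronicle I[5]=chronicle II[4]; then summit at chronicle I[6]=chronicle II[5]; then quake at chronicle I[7]=chronicle II[6]; all 4 events appear in both, in order. The LCS DP gives dp[8][7] = 4, so this is optimal.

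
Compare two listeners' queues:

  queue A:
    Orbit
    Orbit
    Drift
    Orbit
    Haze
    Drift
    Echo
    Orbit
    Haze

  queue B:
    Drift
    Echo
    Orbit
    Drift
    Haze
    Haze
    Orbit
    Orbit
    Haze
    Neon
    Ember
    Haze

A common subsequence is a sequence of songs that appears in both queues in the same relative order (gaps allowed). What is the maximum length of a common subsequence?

Pick Orbit at queue A[1]=queue B[3], then Orbit at queue A[2]=queue B[7], then Orbit at queue A[4]=queue B[8], then Haze at queue A[5]=queue B[9], then Haze at queue A[9]=queue B[12]; all 5 songs appear in both, in order. Since dp[9][12] = 5, nothing longer is possible.

5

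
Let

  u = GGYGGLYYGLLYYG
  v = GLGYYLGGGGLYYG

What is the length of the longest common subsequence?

Taking G at u[1]=v[1] → G at u[2]=v[3] → Y at u[3]=v[5] → G at u[4]=v[8] → G at u[5]=v[9] → G at u[9]=v[10] → L at u[11]=v[11] → Y at u[12]=v[12] → Y at u[13]=v[13] → G at u[14]=v[14] gives a common subsequence of length 10, and the DP table's final entry dp[14][14] is also 10, so no common subsequence is longer.

10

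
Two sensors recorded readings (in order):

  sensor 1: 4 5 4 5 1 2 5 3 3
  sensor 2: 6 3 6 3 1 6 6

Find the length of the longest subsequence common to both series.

2

Pick 3 (sensor 1 #8, sensor 2 #2); then 3 (sensor 1 #9, sensor 2 #4); all 2 values appear in both, in order, and the DP table's final entry dp[9][7] is also 2, so no common subsequence is longer.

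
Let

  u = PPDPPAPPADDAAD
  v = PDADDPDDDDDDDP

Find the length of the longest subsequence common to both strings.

7

Taking P [2,1], D [3,2], A [6,3], P [7,6], D [10,11], D [11,12], D [14,13] gives a common subsequence of length 7. The LCS DP gives dp[14][14] = 7, so this is optimal.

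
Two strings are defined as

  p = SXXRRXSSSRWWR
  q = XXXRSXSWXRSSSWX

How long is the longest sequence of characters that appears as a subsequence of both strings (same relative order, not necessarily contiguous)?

8

One common subsequence of length 8: S at p[1]=q[5], X at p[2]=q[6], X at p[3]=q[9], R at p[5]=q[10], S at p[7]=q[11], S at p[8]=q[12], S at p[9]=q[13], W at p[11]=q[14]. dp[13][15] = 8 confirms this is the maximum.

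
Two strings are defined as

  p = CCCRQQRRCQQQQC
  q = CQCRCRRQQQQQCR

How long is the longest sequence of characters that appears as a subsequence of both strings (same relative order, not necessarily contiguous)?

Taking C [1,1]; then C [2,3]; then C [3,5]; then R [4,7]; then Q [6,8]; then Q [10,9]; then Q [11,10]; then Q [12,11]; then Q [13,12]; then C [14,13] gives a common subsequence of length 10. Since dp[14][14] = 10, nothing longer is possible.

10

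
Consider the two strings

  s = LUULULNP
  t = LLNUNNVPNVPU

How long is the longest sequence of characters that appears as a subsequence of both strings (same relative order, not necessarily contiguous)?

Let dp[i][j] be the LCS length of the first i characters of s and the first j characters of t. dp[i][j] = dp[i-1][j-1]+1 when the i-th and j-th characters match, else max(dp[i-1][j], dp[i][j-1]).
    ·  L  L  N  U  N  N  V  P  N  V  P  U
 ·  0  0  0  0  0  0  0  0  0  0  0  0  0
 L  0  1  1  1  1  1  1  1  1  1  1  1  1
 U  0  1  1  1  2  2  2  2  2  2  2  2  2
 U  0  1  1  1  2  2  2  2  2  2  2  2  3
 L  0  1  2  2  2  2  2  2  2  2  2  2  3
 U  0  1  2  2  3  3  3  3  3  3  3  3  3
 L  0  1  2  2  3  3  3  3  3  3  3  3  3
 N  0  1  2  3  3  4  4  4  4  4  4  4  4
 P  0  1  2  3  3  4  4  4  5  5  5  5  5
dp[8][12] = 5. One LCS (by backtracking along matches): LLUNP.

5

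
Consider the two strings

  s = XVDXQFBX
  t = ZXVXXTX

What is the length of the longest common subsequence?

One common subsequence of length 4: X at s[1]=t[2], then V at s[2]=t[3], then X at s[4]=t[5], then X at s[8]=t[7]. dp[8][7] = 4 confirms this is the maximum.

4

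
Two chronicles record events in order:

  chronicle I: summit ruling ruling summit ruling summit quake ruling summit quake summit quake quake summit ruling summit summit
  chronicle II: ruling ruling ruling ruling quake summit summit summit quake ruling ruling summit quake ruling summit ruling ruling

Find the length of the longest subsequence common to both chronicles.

Match ruling (chronicle I #2, chronicle II #3), ruling (chronicle I #3, chronicle II #4), summit (chronicle I #4, chronicle II #7), summit (chronicle I #6, chronicle II #8), quake (chronicle I #7, chronicle II #9), ruling (chronicle I #8, chronicle II #11), summit (chronicle I #9, chronicle II #12), quake (chronicle I #10, chronicle II #13), summit (chronicle I #11, chronicle II #15), ruling (chronicle I #15, chronicle II #17) — 10 events in the same relative order in both, and the DP table's final entry dp[17][17] is also 10, so no common subsequence is longer.

10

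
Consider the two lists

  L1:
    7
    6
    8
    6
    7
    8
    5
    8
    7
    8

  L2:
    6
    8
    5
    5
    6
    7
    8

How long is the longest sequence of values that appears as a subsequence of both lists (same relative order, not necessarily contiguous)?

Let dp[i][j] be the LCS length of the first i values of L1 and the first j values of L2. dp[i][j] = dp[i-1][j-1]+1 when the i-th and j-th values match, else max(dp[i-1][j], dp[i][j-1]).
    ·  6  8  5  5  6  7  8
 ·  0  0  0  0  0  0  0  0
 7  0  0  0  0  0  0  1  1
 6  0  1  1  1  1  1  1  1
 8  0  1  2  2  2  2  2  2
 6  0  1  2  2  2  3  3  3
 7  0  1  2  2  2  3  4  4
 8  0  1  2  2  2  3  4  5
 5  0  1  2  3  3  3  4  5
 8  0  1  2  3  3  3  4  5
 7  0  1  2  3  3  3  4  5
 8  0  1  2  3  3  3  4  5
dp[10][7] = 5. One LCS (by backtracking along matches): 6, 8, 6, 7, 8.

5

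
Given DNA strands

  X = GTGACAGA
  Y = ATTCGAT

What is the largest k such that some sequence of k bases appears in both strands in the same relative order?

4

Pick T (X #2, Y #3), C (X #5, Y #4), G (X #7, Y #5), A (X #8, Y #6); all 4 bases appear in both, in order. The LCS DP gives dp[8][7] = 4, so this is optimal.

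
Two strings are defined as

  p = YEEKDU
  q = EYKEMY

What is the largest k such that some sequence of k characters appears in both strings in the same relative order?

2

Match Y (p #1, q #2), E (p #2, q #4) — 2 characters in the same relative order in both, and the DP table's final entry dp[6][6] is also 2, so no common subsequence is longer.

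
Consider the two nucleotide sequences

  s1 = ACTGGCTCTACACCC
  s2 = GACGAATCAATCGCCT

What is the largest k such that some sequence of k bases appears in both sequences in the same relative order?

10

Pick A at s1[1]=s2[2], C at s1[2]=s2[3], G at s1[4]=s2[4], T at s1[7]=s2[7], C at s1[8]=s2[8], A at s1[10]=s2[9], A at s1[12]=s2[10], C at s1[13]=s2[12], C at s1[14]=s2[14], C at s1[15]=s2[15]; all 10 bases appear in both, in order, and the DP table's final entry dp[15][16] is also 10, so no common subsequence is longer.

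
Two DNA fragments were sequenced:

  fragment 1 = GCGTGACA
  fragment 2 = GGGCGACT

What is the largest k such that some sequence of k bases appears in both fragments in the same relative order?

Let dp[i][j] be the LCS length of the first i bases of fragment 1 and the first j bases of fragment 2. dp[i][j] = dp[i-1][j-1]+1 when the i-th and j-th bases match, else max(dp[i-1][j], dp[i][j-1]).
    ·  G  G  G  C  G  A  C  T
 ·  0  0  0  0  0  0  0  0  0
 G  0  1  1  1  1  1  1  1  1
 C  0  1  1  1  2  2  2  2  2
 G  0  1  2  2  2  3  3  3  3
 T  0  1  2  2  2  3  3  3  4
 G  0  1  2  3  3  3  3  3  4
 A  0  1  2  3  3  3  4  4  4
 C  0  1  2  3  4  4  4  5  5
 A  0  1  2  3  4  4  5  5  5
dp[8][8] = 5. One LCS (by backtracking along matches): GCGAC.

5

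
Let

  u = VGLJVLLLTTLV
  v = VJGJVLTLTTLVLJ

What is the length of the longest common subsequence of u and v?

10

Taking V (u #1, v #1), then G (u #2, v #3), then J (u #4, v #4), then V (u #5, v #5), then L (u #6, v #6), then L (u #8, v #8), then T (u #9, v #9), then T (u #10, v #10), then L (u #11, v #11), then V (u #12, v #12) gives a common subsequence of length 10. dp[12][14] = 10 confirms this is the maximum.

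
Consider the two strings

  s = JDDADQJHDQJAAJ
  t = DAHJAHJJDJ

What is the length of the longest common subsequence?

6

One common subsequence of length 6: D (s #3, t #1); then A (s #4, t #2); then J (s #7, t #4); then H (s #8, t #6); then D (s #9, t #9); then J (s #14, t #10). dp[14][10] = 6 confirms this is the maximum.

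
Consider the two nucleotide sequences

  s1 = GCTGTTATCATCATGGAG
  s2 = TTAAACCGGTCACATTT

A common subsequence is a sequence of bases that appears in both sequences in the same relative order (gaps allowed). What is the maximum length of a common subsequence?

Match T at s1[3]=s2[1], then T at s1[5]=s2[2], then A at s1[7]=s2[5], then T at s1[8]=s2[10], then C at s1[9]=s2[11], then A at s1[10]=s2[12], then C at s1[12]=s2[13], then A at s1[13]=s2[14], then T at s1[14]=s2[17] — 9 bases in the same relative order in both. The LCS DP gives dp[18][17] = 9, so this is optimal.

9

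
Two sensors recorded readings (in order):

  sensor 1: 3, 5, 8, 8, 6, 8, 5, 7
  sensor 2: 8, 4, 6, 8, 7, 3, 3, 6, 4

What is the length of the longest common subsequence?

4

Let dp[i][j] be the LCS length of the first i values of sensor 1 and the first j values of sensor 2. dp[i][j] = dp[i-1][j-1]+1 when the i-th and j-th values match, else max(dp[i-1][j], dp[i][j-1]).
    ·  8  4  6  8  7  3  3  6  4
 ·  0  0  0  0  0  0  0  0  0  0
 3  0  0  0  0  0  0  1  1  1  1
 5  0  0  0  0  0  0  1  1  1  1
 8  0  1  1  1  1  1  1  1  1  1
 8  0  1  1  1  2  2  2  2  2  2
 6  0  1  1  2  2  2  2  2  3  3
 8  0  1  1  2  3  3  3  3  3  3
 5  0  1  1  2  3  3  3  3  3  3
 7  0  1  1  2  3  4  4  4  4  4
dp[8][9] = 4. One LCS (by backtracking along matches): 8, 6, 8, 7.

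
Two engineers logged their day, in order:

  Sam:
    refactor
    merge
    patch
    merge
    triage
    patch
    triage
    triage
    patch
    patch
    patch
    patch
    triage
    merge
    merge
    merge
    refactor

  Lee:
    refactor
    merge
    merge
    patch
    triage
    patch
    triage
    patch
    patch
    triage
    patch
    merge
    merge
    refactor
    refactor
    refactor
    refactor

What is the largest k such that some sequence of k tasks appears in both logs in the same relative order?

Taking refactor (Sam #1, Lee #1) → merge (Sam #2, Lee #3) → patch (Sam #3, Lee #4) → triage (Sam #5, Lee #5) → patch (Sam #6, Lee #6) → triage (Sam #8, Lee #7) → patch (Sam #9, Lee #8) → patch (Sam #10, Lee #9) → patch (Sam #12, Lee #11) → merge (Sam #14, Lee #12) → merge (Sam #15, Lee #13) → refactor (Sam #17, Lee #17) gives a common subsequence of length 12, and the DP table's final entry dp[17][17] is also 12, so no common subsequence is longer.

12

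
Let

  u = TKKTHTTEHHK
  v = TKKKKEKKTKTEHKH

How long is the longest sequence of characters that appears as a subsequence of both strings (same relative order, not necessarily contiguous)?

8

Match T at u[1]=v[1]; then K at u[2]=v[7]; then K at u[3]=v[8]; then T at u[4]=v[9]; then T at u[7]=v[11]; then E at u[8]=v[12]; then H at u[9]=v[13]; then H at u[10]=v[15] — 8 characters in the same relative order in both. Since dp[11][15] = 8, nothing longer is possible.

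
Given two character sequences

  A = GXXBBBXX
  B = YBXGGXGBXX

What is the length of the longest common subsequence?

5

Taking G [1,5] → X [2,6] → B [6,8] → X [7,9] → X [8,10] gives a common subsequence of length 5. The LCS DP gives dp[8][10] = 5, so this is optimal.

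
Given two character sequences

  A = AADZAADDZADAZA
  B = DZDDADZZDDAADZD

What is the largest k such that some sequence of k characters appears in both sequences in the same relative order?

8

Pick A [2,5], D [3,6], Z [4,8], A [5,11], A [6,12], D [8,13], Z [9,14], D [11,15]; all 8 characters appear in both, in order, and the DP table's final entry dp[14][15] is also 8, so no common subsequence is longer.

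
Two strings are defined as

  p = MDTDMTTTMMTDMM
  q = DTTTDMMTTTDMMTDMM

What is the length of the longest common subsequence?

Match D (p #2, q #1), then T (p #3, q #4), then D (p #4, q #5), then M (p #5, q #7), then T (p #6, q #8), then T (p #7, q #9), then T (p #8, q #10), then M (p #9, q #12), then M (p #10, q #13), then T (p #11, q #14), then D (p #12, q #15), then M (p #13, q #16), then M (p #14, q #17) — 13 characters in the same relative order in both. The LCS DP gives dp[14][17] = 13, so this is optimal.

13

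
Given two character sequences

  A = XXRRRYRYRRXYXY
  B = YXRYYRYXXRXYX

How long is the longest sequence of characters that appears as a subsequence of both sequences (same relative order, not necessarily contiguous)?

Match X at A[2]=B[2]; then R at A[3]=B[3]; then Y at A[6]=B[5]; then R at A[7]=B[6]; then Y at A[8]=B[7]; then R at A[10]=B[10]; then X at A[11]=B[11]; then Y at A[12]=B[12]; then X at A[13]=B[13] — 9 characters in the same relative order in both. The LCS DP gives dp[14][13] = 9, so this is optimal.

9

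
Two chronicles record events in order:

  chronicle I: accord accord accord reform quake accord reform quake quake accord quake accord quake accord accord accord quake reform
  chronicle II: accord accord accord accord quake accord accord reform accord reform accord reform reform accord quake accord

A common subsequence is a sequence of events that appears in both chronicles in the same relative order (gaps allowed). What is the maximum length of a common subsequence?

One common subsequence of length 11: accord (chronicle I #1, chronicle II #1) → accord (chronicle I #2, chronicle II #2) → accord (chronicle I #3, chronicle II #3) → accord (chronicle I #6, chronicle II #4) → quake (chronicle I #9, chronicle II #5) → accord (chronicle I #10, chronicle II #6) → accord (chronicle I #12, chronicle II #7) → accord (chronicle I #14, chronicle II #9) → accord (chronicle I #15, chronicle II #11) → accord (chronicle I #16, chronicle II #14) → quake (chronicle I #17, chronicle II #15). Since dp[18][16] = 11, nothing longer is possible.

11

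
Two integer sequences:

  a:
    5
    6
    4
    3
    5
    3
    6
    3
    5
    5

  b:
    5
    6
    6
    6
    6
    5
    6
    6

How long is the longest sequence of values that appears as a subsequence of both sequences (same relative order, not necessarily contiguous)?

Taking 5 at a[1]=b[1], 6 at a[2]=b[5], 5 at a[5]=b[6], 6 at a[7]=b[8] gives a common subsequence of length 4. Since dp[10][8] = 4, nothing longer is possible.

4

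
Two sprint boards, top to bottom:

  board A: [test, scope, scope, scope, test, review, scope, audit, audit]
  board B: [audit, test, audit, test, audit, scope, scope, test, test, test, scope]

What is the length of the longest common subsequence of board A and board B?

5

Taking test at board A[1]=board B[4], then scope at board A[2]=board B[6], then scope at board A[3]=board B[7], then test at board A[5]=board B[10], then scope at board A[7]=board B[11] gives a common subsequence of length 5, and the DP table's final entry dp[9][11] is also 5, so no common subsequence is longer.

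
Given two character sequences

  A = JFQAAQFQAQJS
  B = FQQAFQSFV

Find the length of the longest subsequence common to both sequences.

Match F at A[2]=B[1] → Q at A[3]=B[3] → A at A[5]=B[4] → F at A[7]=B[5] → Q at A[10]=B[6] → S at A[12]=B[7] — 6 characters in the same relative order in both. Since dp[12][9] = 6, nothing longer is possible.

6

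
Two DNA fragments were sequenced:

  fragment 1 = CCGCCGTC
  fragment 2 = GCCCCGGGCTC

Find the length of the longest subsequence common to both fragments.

One common subsequence of length 7: C [1,2]; then C [2,3]; then C [4,4]; then C [5,5]; then G [6,8]; then T [7,10]; then C [8,11], and the DP table's final entry dp[8][11] is also 7, so no common subsequence is longer.

7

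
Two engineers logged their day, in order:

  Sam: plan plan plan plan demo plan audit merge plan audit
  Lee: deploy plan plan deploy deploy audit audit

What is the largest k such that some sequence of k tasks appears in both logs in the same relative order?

4

One common subsequence of length 4: plan [1,2]; then plan [2,3]; then audit [7,6]; then audit [10,7]. dp[10][7] = 4 confirms this is the maximum.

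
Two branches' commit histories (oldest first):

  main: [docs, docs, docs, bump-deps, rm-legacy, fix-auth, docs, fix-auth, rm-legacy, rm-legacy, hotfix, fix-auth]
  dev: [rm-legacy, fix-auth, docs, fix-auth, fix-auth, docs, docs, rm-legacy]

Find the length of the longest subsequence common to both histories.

Match rm-legacy at main[5]=dev[1], fix-auth at main[6]=dev[2], docs at main[7]=dev[3], fix-auth at main[8]=dev[5], rm-legacy at main[10]=dev[8] — 5 commits in the same relative order in both. The LCS DP gives dp[12][8] = 5, so this is optimal.

5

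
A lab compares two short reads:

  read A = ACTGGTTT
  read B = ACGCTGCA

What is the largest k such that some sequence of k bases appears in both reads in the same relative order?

4

One common subsequence of length 4: A (read A #1, read B #1), C (read A #2, read B #4), T (read A #3, read B #5), G (read A #4, read B #6). dp[8][8] = 4 confirms this is the maximum.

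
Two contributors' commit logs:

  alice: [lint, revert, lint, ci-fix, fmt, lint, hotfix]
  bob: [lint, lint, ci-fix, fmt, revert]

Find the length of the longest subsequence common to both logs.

4

Taking lint [1,1] → lint [3,2] → ci-fix [4,3] → fmt [5,4] gives a common subsequence of length 4. The LCS DP gives dp[7][5] = 4, so this is optimal.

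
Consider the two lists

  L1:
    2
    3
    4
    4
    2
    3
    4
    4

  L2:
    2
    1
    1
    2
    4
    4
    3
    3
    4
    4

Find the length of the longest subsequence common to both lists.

One common subsequence of length 6: 2 at L1[1]=L2[4], then 4 at L1[3]=L2[5], then 4 at L1[4]=L2[6], then 3 at L1[6]=L2[8], then 4 at L1[7]=L2[9], then 4 at L1[8]=L2[10], and the DP table's final entry dp[8][10] is also 6, so no common subsequence is longer.

6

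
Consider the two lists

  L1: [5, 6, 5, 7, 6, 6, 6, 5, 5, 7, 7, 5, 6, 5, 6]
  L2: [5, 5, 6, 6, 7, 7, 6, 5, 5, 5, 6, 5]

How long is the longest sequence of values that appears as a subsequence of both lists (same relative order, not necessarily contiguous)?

10

One common subsequence of length 10: 5 at L1[1]=L2[1]; then 5 at L1[3]=L2[2]; then 6 at L1[5]=L2[3]; then 6 at L1[6]=L2[4]; then 6 at L1[7]=L2[7]; then 5 at L1[8]=L2[8]; then 5 at L1[9]=L2[9]; then 5 at L1[12]=L2[10]; then 6 at L1[13]=L2[11]; then 5 at L1[14]=L2[12]. dp[15][12] = 10 confirms this is the maximum.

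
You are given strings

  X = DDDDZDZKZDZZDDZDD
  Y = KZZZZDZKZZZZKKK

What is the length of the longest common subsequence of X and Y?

Match Z [5,5] → D [6,6] → Z [7,7] → K [8,8] → Z [9,9] → Z [11,10] → Z [12,11] → Z [15,12] — 8 characters in the same relative order in both, and the DP table's final entry dp[17][15] is also 8, so no common subsequence is longer.

8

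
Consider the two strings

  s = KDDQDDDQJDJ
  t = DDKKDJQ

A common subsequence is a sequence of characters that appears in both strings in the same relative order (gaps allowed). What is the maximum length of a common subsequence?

4

Taking D [2,1], D [3,2], D [5,5], Q [8,7] gives a common subsequence of length 4. dp[11][7] = 4 confirms this is the maximum.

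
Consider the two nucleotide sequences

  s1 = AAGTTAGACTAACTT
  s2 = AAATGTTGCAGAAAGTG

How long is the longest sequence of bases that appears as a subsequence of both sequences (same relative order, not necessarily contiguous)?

Taking A (s1 #1, s2 #2), then A (s1 #2, s2 #3), then G (s1 #3, s2 #5), then T (s1 #4, s2 #6), then T (s1 #5, s2 #7), then A (s1 #6, s2 #10), then G (s1 #7, s2 #11), then A (s1 #8, s2 #12), then A (s1 #11, s2 #13), then A (s1 #12, s2 #14), then T (s1 #14, s2 #16) gives a common subsequence of length 11. The LCS DP gives dp[15][17] = 11, so this is optimal.

11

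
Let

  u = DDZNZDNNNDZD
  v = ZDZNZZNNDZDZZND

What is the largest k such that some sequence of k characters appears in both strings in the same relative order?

9

Taking D (u #2, v #2), Z (u #3, v #3), N (u #4, v #4), Z (u #5, v #6), N (u #7, v #7), N (u #8, v #8), D (u #10, v #11), Z (u #11, v #13), D (u #12, v #15) gives a common subsequence of length 9. Since dp[12][15] = 9, nothing longer is possible.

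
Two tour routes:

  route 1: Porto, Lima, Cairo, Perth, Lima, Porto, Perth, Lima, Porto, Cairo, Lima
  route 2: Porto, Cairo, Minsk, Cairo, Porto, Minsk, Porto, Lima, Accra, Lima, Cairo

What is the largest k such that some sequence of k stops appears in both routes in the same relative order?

5

Pick Porto (route 1 #1, route 2 #1) → Cairo (route 1 #3, route 2 #4) → Lima (route 1 #5, route 2 #8) → Lima (route 1 #8, route 2 #10) → Cairo (route 1 #10, route 2 #11); all 5 stops appear in both, in order. Since dp[11][11] = 5, nothing longer is possible.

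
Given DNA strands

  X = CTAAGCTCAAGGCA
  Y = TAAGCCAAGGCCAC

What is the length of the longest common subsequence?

Taking T at X[2]=Y[1] → A at X[3]=Y[2] → A at X[4]=Y[3] → G at X[5]=Y[4] → C at X[6]=Y[5] → C at X[8]=Y[6] → A at X[9]=Y[7] → A at X[10]=Y[8] → G at X[11]=Y[9] → G at X[12]=Y[10] → C at X[13]=Y[12] → A at X[14]=Y[13] gives a common subsequence of length 12. dp[14][14] = 12 confirms this is the maximum.

12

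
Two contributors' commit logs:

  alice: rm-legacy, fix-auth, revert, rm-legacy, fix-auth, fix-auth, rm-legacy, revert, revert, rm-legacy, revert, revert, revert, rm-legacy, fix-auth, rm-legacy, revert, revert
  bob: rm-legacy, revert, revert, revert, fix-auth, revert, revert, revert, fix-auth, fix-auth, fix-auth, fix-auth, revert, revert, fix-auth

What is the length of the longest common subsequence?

10

One common subsequence of length 10: rm-legacy at alice[1]=bob[1] → revert at alice[3]=bob[2] → revert at alice[8]=bob[3] → revert at alice[9]=bob[4] → revert at alice[11]=bob[6] → revert at alice[12]=bob[7] → revert at alice[13]=bob[8] → fix-auth at alice[15]=bob[12] → revert at alice[17]=bob[13] → revert at alice[18]=bob[14], and the DP table's final entry dp[18][15] is also 10, so no common subsequence is longer.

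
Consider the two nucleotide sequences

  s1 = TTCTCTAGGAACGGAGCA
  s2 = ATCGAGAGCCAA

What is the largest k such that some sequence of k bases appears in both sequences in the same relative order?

9

One common subsequence of length 9: T at s1[4]=s2[2]; then C at s1[5]=s2[3]; then G at s1[9]=s2[4]; then A at s1[11]=s2[5]; then G at s1[14]=s2[6]; then A at s1[15]=s2[7]; then G at s1[16]=s2[8]; then C at s1[17]=s2[10]; then A at s1[18]=s2[12]. The LCS DP gives dp[18][12] = 9, so this is optimal.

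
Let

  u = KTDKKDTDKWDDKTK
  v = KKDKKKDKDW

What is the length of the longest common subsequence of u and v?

7

Match K at u[1]=v[2] → D at u[3]=v[3] → K at u[4]=v[5] → K at u[5]=v[6] → D at u[6]=v[7] → D at u[8]=v[9] → W at u[10]=v[10] — 7 characters in the same relative order in both, and the DP table's final entry dp[15][10] is also 7, so no common subsequence is longer.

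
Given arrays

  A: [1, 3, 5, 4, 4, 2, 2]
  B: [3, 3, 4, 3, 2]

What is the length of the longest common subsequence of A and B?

3

Let dp[i][j] be the LCS length of the first i values of A and the first j values of B. dp[i][j] = dp[i-1][j-1]+1 when the i-th and j-th values match, else max(dp[i-1][j], dp[i][j-1]).
    ·  3  3  4  3  2
 ·  0  0  0  0  0  0
 1  0  0  0  0  0  0
 3  0  1  1  1  1  1
 5  0  1  1  1  1  1
 4  0  1  1  2  2  2
 4  0  1  1  2  2  2
 2  0  1  1  2  2  3
 2  0  1  1  2  2  3
dp[7][5] = 3. One LCS (by backtracking along matches): 3, 4, 2.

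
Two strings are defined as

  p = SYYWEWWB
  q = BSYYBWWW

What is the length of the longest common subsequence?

Taking S (p #1, q #2), then Y (p #2, q #3), then Y (p #3, q #4), then W (p #4, q #6), then W (p #6, q #7), then W (p #7, q #8) gives a common subsequence of length 6, and the DP table's final entry dp[8][8] is also 6, so no common subsequence is longer.

6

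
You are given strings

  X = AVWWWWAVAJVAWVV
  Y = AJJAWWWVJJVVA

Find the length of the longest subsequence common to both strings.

Match A at X[1]=Y[4] → W at X[4]=Y[5] → W at X[5]=Y[6] → W at X[6]=Y[7] → V at X[8]=Y[8] → J at X[10]=Y[10] → V at X[11]=Y[12] → A at X[12]=Y[13] — 8 characters in the same relative order in both. The LCS DP gives dp[15][13] = 8, so this is optimal.

8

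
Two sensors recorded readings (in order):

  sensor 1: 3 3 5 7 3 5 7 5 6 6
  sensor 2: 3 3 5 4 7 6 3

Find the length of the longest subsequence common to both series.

Let dp[i][j] be the LCS length of the first i values of sensor 1 and the first j values of sensor 2. dp[i][j] = dp[i-1][j-1]+1 when the i-th and j-th values match, else max(dp[i-1][j], dp[i][j-1]).
    ·  3  3  5  4  7  6  3
 ·  0  0  0  0  0  0  0  0
 3  0  1  1  1  1  1  1  1
 3  0  1  2  2  2  2  2  2
 5  0  1  2  3  3  3  3  3
 7  0  1  2  3  3  4  4  4
 3  0  1  2  3  3  4  4  5
 5  0  1  2  3  3  4  4  5
 7  0  1  2  3  3  4  4  5
 5  0  1  2  3  3  4  4  5
 6  0  1  2  3  3  4  5  5
 6  0  1  2  3  3  4  5  5
dp[10][7] = 5. One LCS (by backtracking along matches): 3, 3, 5, 7, 3.

5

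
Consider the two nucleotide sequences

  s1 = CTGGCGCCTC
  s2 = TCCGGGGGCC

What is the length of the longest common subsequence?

Let dp[i][j] be the LCS length of the first i bases of s1 and the first j bases of s2. dp[i][j] = dp[i-1][j-1]+1 when the i-th and j-th bases match, else max(dp[i-1][j], dp[i][j-1]).
    ·  T  C  C  G  G  G  G  G  C  C
 ·  0  0  0  0  0  0  0  0  0  0  0
 C  0  0  1  1  1  1  1  1  1  1  1
 T  0  1  1  1  1  1  1  1  1  1  1
 G  0  1  1  1  2  2  2  2  2  2  2
 G  0  1  1  1  2  3  3  3  3  3  3
 C  0  1  2  2  2  3  3  3  3  4  4
 G  0  1  2  2  3  3  4  4  4  4  4
 C  0  1  2  3  3  3  4  4  4  5  5
 C  0  1  2  3  3  3  4  4  4  5  6
 T  0  1  2  3  3  3  4  4  4  5  6
 C  0  1  2  3  3  3  4  4  4  5  6
dp[10][10] = 6. One LCS (by backtracking along matches): CGGGCC.

6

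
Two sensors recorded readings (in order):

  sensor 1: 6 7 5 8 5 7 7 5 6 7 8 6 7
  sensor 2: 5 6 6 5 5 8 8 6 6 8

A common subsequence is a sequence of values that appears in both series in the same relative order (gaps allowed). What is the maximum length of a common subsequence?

Let dp[i][j] be the LCS length of the first i values of sensor 1 and the first j values of sensor 2. dp[i][j] = dp[i-1][j-1]+1 when the i-th and j-th values match, else max(dp[i-1][j], dp[i][j-1]).
    ·  5  6  6  5  5  8  8  6  6  8
 ·  0  0  0  0  0  0  0  0  0  0  0
 6  0  0  1  1  1  1  1  1  1  1  1
 7  0  0  1  1  1  1  1  1  1  1  1
 5  0  1  1  1  2  2  2  2  2  2  2
 8  0  1  1  1  2  2  3  3  3  3  3
 5  0  1  1  1  2  3  3  3  3  3  3
 7  0  1  1  1  2  3  3  3  3  3  3
 7  0  1  1  1  2  3  3  3  3  3  3
 5  0  1  1  1  2  3  3  3  3  3  3
 6  0  1  2  2  2  3  3  3  4  4  4
 7  0  1  2  2  2  3  3  3  4  4  4
 8  0  1  2  2  2  3  4  4  4  4  5
 6  0  1  2  3  3  3  4  4  5  5  5
 7  0  1  2  3  3  3  4  4  5  5  5
dp[13][10] = 5. One LCS (by backtracking along matches): 6, 5, 8, 6, 8.

5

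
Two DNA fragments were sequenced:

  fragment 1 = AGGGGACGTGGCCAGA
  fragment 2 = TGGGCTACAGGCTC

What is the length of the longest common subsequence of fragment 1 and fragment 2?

Match G at fragment 1[2]=fragment 2[2]; then G at fragment 1[3]=fragment 2[3]; then G at fragment 1[4]=fragment 2[4]; then A at fragment 1[6]=fragment 2[7]; then C at fragment 1[7]=fragment 2[8]; then G at fragment 1[10]=fragment 2[10]; then G at fragment 1[11]=fragment 2[11]; then C at fragment 1[12]=fragment 2[12]; then C at fragment 1[13]=fragment 2[14] — 9 bases in the same relative order in both. The LCS DP gives dp[16][14] = 9, so this is optimal.

9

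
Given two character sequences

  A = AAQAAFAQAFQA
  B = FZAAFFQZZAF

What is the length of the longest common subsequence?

6

Match A at A[1]=B[3], A at A[2]=B[4], F at A[6]=B[6], Q at A[8]=B[7], A at A[9]=B[10], F at A[10]=B[11] — 6 characters in the same relative order in both. The LCS DP gives dp[12][11] = 6, so this is optimal.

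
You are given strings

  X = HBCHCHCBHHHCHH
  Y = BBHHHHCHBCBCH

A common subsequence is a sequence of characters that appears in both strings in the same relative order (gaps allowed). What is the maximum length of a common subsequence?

8

Taking H [1,5], H [4,6], C [5,7], H [6,8], C [7,10], B [8,11], C [12,12], H [14,13] gives a common subsequence of length 8. Since dp[14][13] = 8, nothing longer is possible.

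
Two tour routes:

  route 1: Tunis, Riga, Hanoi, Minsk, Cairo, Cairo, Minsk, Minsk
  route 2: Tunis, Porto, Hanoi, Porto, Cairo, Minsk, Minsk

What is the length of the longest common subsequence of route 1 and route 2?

Match Tunis at route 1[1]=route 2[1], Hanoi at route 1[3]=route 2[3], Cairo at route 1[6]=route 2[5], Minsk at route 1[7]=route 2[6], Minsk at route 1[8]=route 2[7] — 5 stops in the same relative order in both. dp[8][7] = 5 confirms this is the maximum.

5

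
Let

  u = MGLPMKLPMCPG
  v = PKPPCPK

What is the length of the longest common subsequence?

5

Taking P (u #4, v #1) → K (u #6, v #2) → P (u #8, v #4) → C (u #10, v #5) → P (u #11, v #6) gives a common subsequence of length 5, and the DP table's final entry dp[12][7] is also 5, so no common subsequence is longer.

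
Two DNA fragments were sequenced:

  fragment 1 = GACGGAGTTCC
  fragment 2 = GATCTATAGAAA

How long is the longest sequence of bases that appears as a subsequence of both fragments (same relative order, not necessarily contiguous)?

Match G [1,1]; then A [2,2]; then C [3,4]; then G [4,9]; then A [6,12] — 5 bases in the same relative order in both. Since dp[11][12] = 5, nothing longer is possible.

5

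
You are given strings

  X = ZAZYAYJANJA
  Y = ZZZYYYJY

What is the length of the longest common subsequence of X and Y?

One common subsequence of length 5: Z at X[1]=Y[2], then Z at X[3]=Y[3], then Y at X[4]=Y[5], then Y at X[6]=Y[6], then J at X[7]=Y[7]. The LCS DP gives dp[11][8] = 5, so this is optimal.

5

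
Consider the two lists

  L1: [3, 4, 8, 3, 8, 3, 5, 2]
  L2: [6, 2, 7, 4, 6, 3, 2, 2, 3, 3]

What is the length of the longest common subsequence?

3

Let dp[i][j] be the LCS length of the first i values of L1 and the first j values of L2. dp[i][j] = dp[i-1][j-1]+1 when the i-th and j-th values match, else max(dp[i-1][j], dp[i][j-1]).
    ·  6  2  7  4  6  3  2  2  3  3
 ·  0  0  0  0  0  0  0  0  0  0  0
 3  0  0  0  0  0  0  1  1  1  1  1
 4  0  0  0  0  1  1  1  1  1  1  1
 8  0  0  0  0  1  1  1  1  1  1  1
 3  0  0  0  0  1  1  2  2  2  2  2
 8  0  0  0  0  1  1  2  2  2  2  2
 3  0  0  0  0  1  1  2  2  2  3  3
 5  0  0  0  0  1  1  2  2  2  3  3
 2  0  0  1  1  1  1  2  3  3  3  3
dp[8][10] = 3. One LCS (by backtracking along matches): 3, 3, 3.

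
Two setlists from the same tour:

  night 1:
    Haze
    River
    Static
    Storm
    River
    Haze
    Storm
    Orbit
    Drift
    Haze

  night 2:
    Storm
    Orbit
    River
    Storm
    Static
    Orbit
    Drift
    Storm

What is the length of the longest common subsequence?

One common subsequence of length 5: Storm [4,1] → River [5,3] → Storm [7,4] → Orbit [8,6] → Drift [9,7]. The LCS DP gives dp[10][8] = 5, so this is optimal.

5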